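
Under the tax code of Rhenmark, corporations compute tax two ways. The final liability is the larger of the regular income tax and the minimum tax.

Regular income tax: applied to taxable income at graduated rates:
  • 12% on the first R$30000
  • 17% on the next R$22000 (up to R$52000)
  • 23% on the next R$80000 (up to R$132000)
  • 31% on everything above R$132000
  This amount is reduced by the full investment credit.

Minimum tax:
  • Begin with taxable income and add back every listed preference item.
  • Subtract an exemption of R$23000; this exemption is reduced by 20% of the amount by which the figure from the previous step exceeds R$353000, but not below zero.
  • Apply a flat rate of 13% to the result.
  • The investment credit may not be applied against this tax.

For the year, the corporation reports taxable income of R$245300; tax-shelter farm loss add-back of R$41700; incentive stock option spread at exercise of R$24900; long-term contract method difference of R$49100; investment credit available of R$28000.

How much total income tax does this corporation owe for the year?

R$44148

Regular income tax:
  R$30000 × 12% = R$3600
  R$22000 × 17% = R$3740
  R$80000 × 23% = R$18400
  R$113300 × 31% = R$35123
  → R$60863
  Less investment credit R$28000 → R$32863

Minimum tax:
  Adjusted income: R$245300 + R$41700 + R$24900 + R$49100 = R$361000
  Exemption: R$23000 − 20% × (R$361000 − R$353000) = R$23000 − R$1600 = R$21400
  Base: R$361000 − R$21400 = R$339600
  R$339600 × 13% = R$44148

R$44148 > R$32863, so the minimum tax is the binding amount.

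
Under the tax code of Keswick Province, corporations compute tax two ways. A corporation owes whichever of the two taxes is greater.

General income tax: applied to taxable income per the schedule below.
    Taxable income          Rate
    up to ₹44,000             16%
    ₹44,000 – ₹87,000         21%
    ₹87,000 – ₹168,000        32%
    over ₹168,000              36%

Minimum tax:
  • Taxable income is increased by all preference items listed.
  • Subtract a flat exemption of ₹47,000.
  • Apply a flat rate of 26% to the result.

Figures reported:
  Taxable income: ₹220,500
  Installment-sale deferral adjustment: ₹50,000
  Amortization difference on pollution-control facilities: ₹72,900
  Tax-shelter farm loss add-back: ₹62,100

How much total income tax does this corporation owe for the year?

Minimum tax:
  Adjusted income: ₹220,500 + ₹50,000 + ₹72,900 + ₹62,100 = ₹405,500
  Less exemption ₹47,000 → base ₹358,500
  ₹358,500 × 26% = ₹93,210

General income tax:
  ₹44,000 × 16% = ₹7,040
  ₹43,000 × 21% = ₹9,030
  ₹81,000 × 32% = ₹25,920
  ₹52,500 × 36% = ₹18,900
  → ₹60,890

₹93,210 > ₹60,890, so the minimum tax is the binding amount.

₹93,210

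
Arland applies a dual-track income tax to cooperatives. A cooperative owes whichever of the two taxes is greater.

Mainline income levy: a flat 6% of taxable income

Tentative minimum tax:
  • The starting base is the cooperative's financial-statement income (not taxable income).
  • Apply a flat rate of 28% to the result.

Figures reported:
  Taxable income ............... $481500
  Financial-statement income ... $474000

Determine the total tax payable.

Tentative minimum tax:
  Base (financial-statement income): $474000
  $474000 × 28% = $132720

Mainline income levy:
  $481500 × 6% = $28890

$132720 > $28890, so the tentative minimum tax is the binding amount.

$132720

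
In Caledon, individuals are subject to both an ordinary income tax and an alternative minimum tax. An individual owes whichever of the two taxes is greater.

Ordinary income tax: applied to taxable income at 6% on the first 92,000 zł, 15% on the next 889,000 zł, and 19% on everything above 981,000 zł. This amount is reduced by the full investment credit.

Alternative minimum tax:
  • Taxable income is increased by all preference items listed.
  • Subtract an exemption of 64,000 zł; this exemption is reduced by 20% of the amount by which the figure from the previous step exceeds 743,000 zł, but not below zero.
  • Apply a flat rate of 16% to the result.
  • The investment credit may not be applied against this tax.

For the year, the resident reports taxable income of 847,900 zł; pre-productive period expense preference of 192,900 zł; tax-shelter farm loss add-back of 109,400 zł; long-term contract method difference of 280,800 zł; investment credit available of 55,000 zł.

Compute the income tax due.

228,960 zł

Alternative minimum tax:
  Adjusted income: 847,900 zł + 192,900 zł + 109,400 zł + 280,800 zł = 1,431,000 zł
  Exemption: 20% × (1,431,000 zł − 743,000 zł) = 137,600 zł ≥ 64,000 zł, so the exemption is fully phased out
  Base: 1,431,000 zł − 0 zł = 1,431,000 zł
  1,431,000 zł × 16% = 228,960 zł

Ordinary income tax:
  92,000 zł × 6% = 5,520 zł
  755,900 zł × 15% = 113,385 zł
  → 118,905 zł
  Less investment credit 55,000 zł → 63,905 zł

228,960 zł > 63,905 zł, so the alternative minimum tax is the binding amount.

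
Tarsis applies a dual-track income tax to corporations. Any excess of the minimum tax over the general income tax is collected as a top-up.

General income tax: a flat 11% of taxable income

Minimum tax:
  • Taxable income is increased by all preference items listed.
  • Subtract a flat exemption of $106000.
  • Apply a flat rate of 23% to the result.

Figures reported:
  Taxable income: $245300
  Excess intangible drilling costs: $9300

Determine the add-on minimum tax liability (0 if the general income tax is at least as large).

Minimum tax:
  Adjusted income: $245300 + $9300 = $254600
  Less exemption $106000 → base $148600
  $148600 × 23% = $34178

General income tax:
  $245300 × 11% = $26983

Excess of minimum tax over general income tax: $34178 − $26983 = $7195.

$7195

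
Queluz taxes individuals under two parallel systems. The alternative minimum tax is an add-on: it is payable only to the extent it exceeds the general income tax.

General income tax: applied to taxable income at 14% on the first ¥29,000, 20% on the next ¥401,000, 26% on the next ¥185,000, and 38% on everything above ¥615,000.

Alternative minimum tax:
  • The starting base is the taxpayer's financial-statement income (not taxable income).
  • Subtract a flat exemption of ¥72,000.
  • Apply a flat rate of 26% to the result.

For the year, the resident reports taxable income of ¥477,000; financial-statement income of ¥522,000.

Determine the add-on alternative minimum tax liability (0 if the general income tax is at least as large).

¥20,520

Alternative minimum tax:
  Base (financial-statement income): ¥522,000
  Less exemption ¥72,000 → base ¥450,000
  ¥450,000 × 26% = ¥117,000

General income tax:
  ¥29,000 × 14% = ¥4,060
  ¥401,000 × 20% = ¥80,200
  ¥47,000 × 26% = ¥12,220
  → ¥96,480

Excess of alternative minimum tax over general income tax: ¥117,000 − ¥96,480 = ¥20,520.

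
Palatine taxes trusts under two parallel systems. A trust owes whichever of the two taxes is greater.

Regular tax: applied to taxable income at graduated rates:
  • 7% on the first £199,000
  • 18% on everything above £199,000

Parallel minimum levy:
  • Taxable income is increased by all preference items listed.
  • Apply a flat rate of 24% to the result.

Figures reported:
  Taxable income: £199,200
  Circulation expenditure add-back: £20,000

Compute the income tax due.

£52,608

Regular tax:
  £199,000 × 7% = £13,930
  £200 × 18% = £36
  → £13,966

Parallel minimum levy:
  Adjusted income: £199,200 + £20,000 = £219,200
  £219,200 × 24% = £52,608

£52,608 > £13,966, so the parallel minimum levy is the binding amount.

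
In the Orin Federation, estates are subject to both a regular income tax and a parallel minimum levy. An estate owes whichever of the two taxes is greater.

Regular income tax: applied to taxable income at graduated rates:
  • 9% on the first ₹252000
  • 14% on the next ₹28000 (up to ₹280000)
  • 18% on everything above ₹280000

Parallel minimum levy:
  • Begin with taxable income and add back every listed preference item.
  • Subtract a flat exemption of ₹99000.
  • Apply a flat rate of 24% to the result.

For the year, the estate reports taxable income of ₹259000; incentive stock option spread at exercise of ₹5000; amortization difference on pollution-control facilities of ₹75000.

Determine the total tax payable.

₹57600

Parallel minimum levy:
  Adjusted income: ₹259000 + ₹5000 + ₹75000 = ₹339000
  Less exemption ₹99000 → base ₹240000
  ₹240000 × 24% = ₹57600

Regular income tax:
  ₹252000 × 9% = ₹22680
  ₹7000 × 14% = ₹980
  → ₹23660

₹57600 > ₹23660, so the parallel minimum levy is the binding amount.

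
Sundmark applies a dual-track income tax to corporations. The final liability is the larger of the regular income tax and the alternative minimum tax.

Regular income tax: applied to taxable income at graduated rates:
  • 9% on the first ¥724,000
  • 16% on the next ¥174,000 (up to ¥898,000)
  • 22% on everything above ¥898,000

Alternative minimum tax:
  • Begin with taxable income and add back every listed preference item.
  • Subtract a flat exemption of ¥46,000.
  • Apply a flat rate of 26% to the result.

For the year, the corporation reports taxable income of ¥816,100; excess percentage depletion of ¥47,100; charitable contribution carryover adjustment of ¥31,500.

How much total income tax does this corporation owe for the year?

¥220,662

Regular income tax:
  ¥724,000 × 9% = ¥65,160
  ¥92,100 × 16% = ¥14,736
  → ¥79,896

Alternative minimum tax:
  Adjusted income: ¥816,100 + ¥47,100 + ¥31,500 = ¥894,700
  Less exemption ¥46,000 → base ¥848,700
  ¥848,700 × 26% = ¥220,662

¥220,662 > ¥79,896, so the alternative minimum tax is the binding amount.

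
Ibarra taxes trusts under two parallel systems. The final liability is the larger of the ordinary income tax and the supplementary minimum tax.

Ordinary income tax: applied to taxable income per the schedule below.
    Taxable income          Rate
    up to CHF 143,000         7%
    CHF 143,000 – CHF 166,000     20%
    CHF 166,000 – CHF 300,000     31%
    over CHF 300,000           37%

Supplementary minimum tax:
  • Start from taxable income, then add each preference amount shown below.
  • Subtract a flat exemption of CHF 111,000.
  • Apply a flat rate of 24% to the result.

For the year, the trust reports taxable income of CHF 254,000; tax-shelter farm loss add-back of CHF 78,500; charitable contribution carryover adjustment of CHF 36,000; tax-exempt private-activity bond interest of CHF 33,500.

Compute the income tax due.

CHF 69,840

Ordinary income tax:
  CHF 143,000 × 7% = CHF 10,010
  CHF 23,000 × 20% = CHF 4,600
  CHF 88,000 × 31% = CHF 27,280
  → CHF 41,890

Supplementary minimum tax:
  Adjusted income: CHF 254,000 + CHF 78,500 + CHF 36,000 + CHF 33,500 = CHF 402,000
  Less exemption CHF 111,000 → base CHF 291,000
  CHF 291,000 × 24% = CHF 69,840

CHF 69,840 > CHF 41,890, so the supplementary minimum tax is the binding amount.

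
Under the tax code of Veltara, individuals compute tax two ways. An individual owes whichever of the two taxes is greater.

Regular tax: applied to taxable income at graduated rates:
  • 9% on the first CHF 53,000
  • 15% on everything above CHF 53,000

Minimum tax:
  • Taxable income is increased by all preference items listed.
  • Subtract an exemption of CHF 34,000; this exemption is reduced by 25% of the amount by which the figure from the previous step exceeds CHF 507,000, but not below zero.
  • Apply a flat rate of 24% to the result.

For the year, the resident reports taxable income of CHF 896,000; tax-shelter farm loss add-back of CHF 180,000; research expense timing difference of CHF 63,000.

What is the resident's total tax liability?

Regular tax:
  CHF 53,000 × 9% = CHF 4,770
  CHF 843,000 × 15% = CHF 126,450
  → CHF 131,220

Minimum tax:
  Adjusted income: CHF 896,000 + CHF 180,000 + CHF 63,000 = CHF 1,139,000
  Exemption: 25% × (CHF 1,139,000 − CHF 507,000) = CHF 158,000 ≥ CHF 34,000, so the exemption is fully phased out
  Base: CHF 1,139,000 − CHF 0 = CHF 1,139,000
  CHF 1,139,000 × 24% = CHF 273,360

CHF 273,360 > CHF 131,220, so the minimum tax is the binding amount.

CHF 273,360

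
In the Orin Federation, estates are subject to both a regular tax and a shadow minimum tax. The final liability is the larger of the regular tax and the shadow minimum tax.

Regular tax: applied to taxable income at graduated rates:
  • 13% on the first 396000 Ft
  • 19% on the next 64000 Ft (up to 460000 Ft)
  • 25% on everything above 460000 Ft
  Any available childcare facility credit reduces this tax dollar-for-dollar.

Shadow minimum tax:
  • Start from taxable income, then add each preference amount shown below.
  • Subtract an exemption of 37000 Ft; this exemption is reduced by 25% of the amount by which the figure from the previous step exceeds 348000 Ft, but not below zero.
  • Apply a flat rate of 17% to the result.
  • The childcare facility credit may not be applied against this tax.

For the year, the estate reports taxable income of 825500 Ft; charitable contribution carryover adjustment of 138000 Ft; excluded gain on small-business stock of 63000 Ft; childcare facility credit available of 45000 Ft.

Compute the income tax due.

174505 Ft

Regular tax:
  396000 Ft × 13% = 51480 Ft
  64000 Ft × 19% = 12160 Ft
  365500 Ft × 25% = 91375 Ft
  → 155015 Ft
  Less childcare facility credit 45000 Ft → 110015 Ft

Shadow minimum tax:
  Adjusted income: 825500 Ft + 138000 Ft + 63000 Ft = 1026500 Ft
  Exemption: 25% × (1026500 Ft − 348000 Ft) = 169625 Ft ≥ 37000 Ft, so the exemption is fully phased out
  Base: 1026500 Ft − 0 Ft = 1026500 Ft
  1026500 Ft × 17% = 174505 Ft

174505 Ft > 110015 Ft, so the shadow minimum tax is the binding amount.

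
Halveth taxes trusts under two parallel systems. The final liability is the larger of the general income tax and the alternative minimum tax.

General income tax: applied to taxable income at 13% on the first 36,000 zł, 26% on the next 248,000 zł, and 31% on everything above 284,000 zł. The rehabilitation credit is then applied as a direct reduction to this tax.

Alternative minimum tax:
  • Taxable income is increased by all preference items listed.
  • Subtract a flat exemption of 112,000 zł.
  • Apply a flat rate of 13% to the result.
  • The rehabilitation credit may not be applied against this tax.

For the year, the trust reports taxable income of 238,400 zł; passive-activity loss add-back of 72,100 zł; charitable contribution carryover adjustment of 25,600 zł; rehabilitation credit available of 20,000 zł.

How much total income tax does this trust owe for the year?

37,304 zł

General income tax:
  36,000 zł × 13% = 4,680 zł
  202,400 zł × 26% = 52,624 zł
  → 57,304 zł
  Less rehabilitation credit 20,000 zł → 37,304 zł

Alternative minimum tax:
  Adjusted income: 238,400 zł + 72,100 zł + 25,600 zł = 336,100 zł
  Less exemption 112,000 zł → base 224,100 zł
  224,100 zł × 13% = 29,133 zł

37,304 zł > 29,133 zł, so the general income tax governs.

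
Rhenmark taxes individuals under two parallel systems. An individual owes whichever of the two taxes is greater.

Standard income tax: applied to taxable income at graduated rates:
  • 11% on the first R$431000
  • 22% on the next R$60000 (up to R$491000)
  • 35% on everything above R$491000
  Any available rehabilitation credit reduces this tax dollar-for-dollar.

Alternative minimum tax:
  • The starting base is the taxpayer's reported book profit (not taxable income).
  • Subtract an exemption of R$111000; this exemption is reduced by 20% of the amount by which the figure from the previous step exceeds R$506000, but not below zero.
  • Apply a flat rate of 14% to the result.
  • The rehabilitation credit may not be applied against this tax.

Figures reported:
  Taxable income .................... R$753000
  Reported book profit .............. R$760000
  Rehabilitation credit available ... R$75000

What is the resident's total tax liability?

Standard income tax:
  R$431000 × 11% = R$47410
  R$60000 × 22% = R$13200
  R$262000 × 35% = R$91700
  → R$152310
  Less rehabilitation credit R$75000 → R$77310

Alternative minimum tax:
  Base (reported book profit): R$760000
  Exemption: R$111000 − 20% × (R$760000 − R$506000) = R$111000 − R$50800 = R$60200
  Base: R$760000 − R$60200 = R$699800
  R$699800 × 14% = R$97972

R$97972 > R$77310, so the alternative minimum tax is the binding amount.

R$97972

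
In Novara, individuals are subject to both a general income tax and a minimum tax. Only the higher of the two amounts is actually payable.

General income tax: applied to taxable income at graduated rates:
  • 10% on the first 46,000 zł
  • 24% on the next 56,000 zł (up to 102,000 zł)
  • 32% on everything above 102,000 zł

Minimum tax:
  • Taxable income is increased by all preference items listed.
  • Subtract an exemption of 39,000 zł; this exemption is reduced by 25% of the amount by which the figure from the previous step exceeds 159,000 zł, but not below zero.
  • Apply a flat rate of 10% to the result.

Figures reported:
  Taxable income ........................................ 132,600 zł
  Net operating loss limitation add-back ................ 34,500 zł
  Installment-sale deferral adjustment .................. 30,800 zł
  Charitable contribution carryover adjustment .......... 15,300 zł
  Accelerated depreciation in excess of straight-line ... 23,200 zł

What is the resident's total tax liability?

General income tax:
  46,000 zł × 10% = 4,600 zł
  56,000 zł × 24% = 13,440 zł
  30,600 zł × 32% = 9,792 zł
  → 27,832 zł

Minimum tax:
  Adjusted income: 132,600 zł + 34,500 zł + 30,800 zł + 15,300 zł + 23,200 zł = 236,400 zł
  Exemption: 39,000 zł − 25% × (236,400 zł − 159,000 zł) = 39,000 zł − 19,350 zł = 19,650 zł
  Base: 236,400 zł − 19,650 zł = 216,750 zł
  216,750 zł × 10% = 21,675 zł

27,832 zł > 21,675 zł, so the general income tax governs.

27,832 zł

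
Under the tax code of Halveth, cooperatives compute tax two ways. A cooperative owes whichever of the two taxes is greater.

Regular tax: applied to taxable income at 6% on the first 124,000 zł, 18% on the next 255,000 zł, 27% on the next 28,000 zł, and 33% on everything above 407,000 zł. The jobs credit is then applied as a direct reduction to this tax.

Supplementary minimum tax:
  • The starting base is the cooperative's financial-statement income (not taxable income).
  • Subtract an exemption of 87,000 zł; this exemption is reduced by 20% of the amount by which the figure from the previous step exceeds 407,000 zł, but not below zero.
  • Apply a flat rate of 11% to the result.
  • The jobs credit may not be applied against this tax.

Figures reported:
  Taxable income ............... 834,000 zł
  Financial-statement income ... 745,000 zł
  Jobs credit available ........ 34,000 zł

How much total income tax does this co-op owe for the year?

167,810 zł

Regular tax:
  124,000 zł × 6% = 7,440 zł
  255,000 zł × 18% = 45,900 zł
  28,000 zł × 27% = 7,560 zł
  427,000 zł × 33% = 140,910 zł
  → 201,810 zł
  Less jobs credit 34,000 zł → 167,810 zł

Supplementary minimum tax:
  Base (financial-statement income): 745,000 zł
  Exemption: 87,000 zł − 20% × (745,000 zł − 407,000 zł) = 87,000 zł − 67,600 zł = 19,400 zł
  Base: 745,000 zł − 19,400 zł = 725,600 zł
  725,600 zł × 11% = 79,816 zł

167,810 zł > 79,816 zł, so the regular tax governs.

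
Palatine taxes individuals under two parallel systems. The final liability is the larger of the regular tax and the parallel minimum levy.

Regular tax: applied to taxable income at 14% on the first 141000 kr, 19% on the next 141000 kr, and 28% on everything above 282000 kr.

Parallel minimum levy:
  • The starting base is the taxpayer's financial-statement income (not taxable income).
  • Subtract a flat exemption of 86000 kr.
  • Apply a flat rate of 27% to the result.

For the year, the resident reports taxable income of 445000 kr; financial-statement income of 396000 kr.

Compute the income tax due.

Regular tax:
  141000 kr × 14% = 19740 kr
  141000 kr × 19% = 26790 kr
  163000 kr × 28% = 45640 kr
  → 92170 kr

Parallel minimum levy:
  Base (financial-statement income): 396000 kr
  Less exemption 86000 kr → base 310000 kr
  310000 kr × 27% = 83700 kr

92170 kr > 83700 kr, so the regular tax governs.

92170 kr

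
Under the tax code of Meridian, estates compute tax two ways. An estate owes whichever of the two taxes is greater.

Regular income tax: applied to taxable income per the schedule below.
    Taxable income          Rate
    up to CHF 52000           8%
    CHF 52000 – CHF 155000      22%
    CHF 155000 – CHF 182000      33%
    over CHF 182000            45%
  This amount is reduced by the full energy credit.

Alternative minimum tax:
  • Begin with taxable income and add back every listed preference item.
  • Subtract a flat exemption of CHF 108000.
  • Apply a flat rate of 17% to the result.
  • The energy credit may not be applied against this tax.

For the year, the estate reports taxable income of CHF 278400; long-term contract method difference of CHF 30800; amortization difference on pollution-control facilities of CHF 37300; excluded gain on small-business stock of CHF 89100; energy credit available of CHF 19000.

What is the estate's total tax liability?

Alternative minimum tax:
  Adjusted income: CHF 278400 + CHF 30800 + CHF 37300 + CHF 89100 = CHF 435600
  Less exemption CHF 108000 → base CHF 327600
  CHF 327600 × 17% = CHF 55692

Regular income tax:
  CHF 52000 × 8% = CHF 4160
  CHF 103000 × 22% = CHF 22660
  CHF 27000 × 33% = CHF 8910
  CHF 96400 × 45% = CHF 43380
  → CHF 79110
  Less energy credit CHF 19000 → CHF 60110

CHF 60110 > CHF 55692, so the regular income tax governs.

CHF 60110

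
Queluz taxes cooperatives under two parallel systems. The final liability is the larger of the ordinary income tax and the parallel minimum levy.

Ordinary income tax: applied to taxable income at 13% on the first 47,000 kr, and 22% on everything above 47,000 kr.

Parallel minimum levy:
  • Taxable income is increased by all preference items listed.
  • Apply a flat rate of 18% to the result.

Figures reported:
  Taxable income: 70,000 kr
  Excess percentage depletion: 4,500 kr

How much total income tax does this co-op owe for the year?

Parallel minimum levy:
  Adjusted income: 70,000 kr + 4,500 kr = 74,500 kr
  74,500 kr × 18% = 13,410 kr

Ordinary income tax:
  47,000 kr × 13% = 6,110 kr
  23,000 kr × 22% = 5,060 kr
  → 11,170 kr

13,410 kr > 11,170 kr, so the parallel minimum levy is the binding amount.

13,410 kr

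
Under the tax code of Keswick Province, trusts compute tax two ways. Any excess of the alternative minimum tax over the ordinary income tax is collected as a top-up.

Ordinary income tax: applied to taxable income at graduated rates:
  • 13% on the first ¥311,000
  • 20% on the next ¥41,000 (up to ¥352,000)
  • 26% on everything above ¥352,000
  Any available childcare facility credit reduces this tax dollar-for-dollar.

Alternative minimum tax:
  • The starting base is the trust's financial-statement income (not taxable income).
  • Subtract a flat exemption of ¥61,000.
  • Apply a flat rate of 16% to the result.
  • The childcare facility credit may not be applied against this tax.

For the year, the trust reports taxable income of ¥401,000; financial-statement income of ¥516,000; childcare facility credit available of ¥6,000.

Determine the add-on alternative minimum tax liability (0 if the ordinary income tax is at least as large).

¥17,430

Alternative minimum tax:
  Base (financial-statement income): ¥516,000
  Less exemption ¥61,000 → base ¥455,000
  ¥455,000 × 16% = ¥72,800

Ordinary income tax:
  ¥311,000 × 13% = ¥40,430
  ¥41,000 × 20% = ¥8,200
  ¥49,000 × 26% = ¥12,740
  → ¥61,370
  Less childcare facility credit ¥6,000 → ¥55,370

Excess of alternative minimum tax over ordinary income tax: ¥72,800 − ¥55,370 = ¥17,430.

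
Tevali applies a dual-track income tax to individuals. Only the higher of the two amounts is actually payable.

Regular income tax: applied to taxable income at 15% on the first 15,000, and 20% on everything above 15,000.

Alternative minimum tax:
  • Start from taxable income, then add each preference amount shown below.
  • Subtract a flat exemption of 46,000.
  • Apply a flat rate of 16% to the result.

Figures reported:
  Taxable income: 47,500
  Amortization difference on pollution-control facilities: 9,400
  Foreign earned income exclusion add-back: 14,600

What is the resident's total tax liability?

Alternative minimum tax:
  Adjusted income: 47,500 + 9,400 + 14,600 = 71,500
  Less exemption 46,000 → base 25,500
  25,500 × 16% = 4,080

Regular income tax:
  15,000 × 15% = 2,250
  32,500 × 20% = 6,500
  → 8,750

8,750 > 4,080, so the regular income tax governs.

8,750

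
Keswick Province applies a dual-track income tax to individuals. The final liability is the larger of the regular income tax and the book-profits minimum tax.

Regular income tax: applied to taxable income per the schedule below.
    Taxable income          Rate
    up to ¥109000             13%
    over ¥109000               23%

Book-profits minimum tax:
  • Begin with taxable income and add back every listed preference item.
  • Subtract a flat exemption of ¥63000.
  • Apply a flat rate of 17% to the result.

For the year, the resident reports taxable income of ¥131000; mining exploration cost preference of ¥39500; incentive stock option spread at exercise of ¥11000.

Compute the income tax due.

¥20145

Regular income tax:
  ¥109000 × 13% = ¥14170
  ¥22000 × 23% = ¥5060
  → ¥19230

Book-profits minimum tax:
  Adjusted income: ¥131000 + ¥39500 + ¥11000 = ¥181500
  Less exemption ¥63000 → base ¥118500
  ¥118500 × 17% = ¥20145

¥20145 > ¥19230, so the book-profits minimum tax is the binding amount.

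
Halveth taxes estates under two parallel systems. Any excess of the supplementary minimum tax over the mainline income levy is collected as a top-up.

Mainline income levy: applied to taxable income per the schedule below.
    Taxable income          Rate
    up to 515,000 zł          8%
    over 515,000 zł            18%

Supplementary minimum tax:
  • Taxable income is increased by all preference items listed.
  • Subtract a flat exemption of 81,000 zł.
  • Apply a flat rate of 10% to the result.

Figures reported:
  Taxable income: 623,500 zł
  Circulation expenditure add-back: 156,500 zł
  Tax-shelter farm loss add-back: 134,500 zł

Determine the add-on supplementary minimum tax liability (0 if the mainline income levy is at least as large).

22,620 zł

Mainline income levy:
  515,000 zł × 8% = 41,200 zł
  108,500 zł × 18% = 19,530 zł
  → 60,730 zł

Supplementary minimum tax:
  Adjusted income: 623,500 zł + 156,500 zł + 134,500 zł = 914,500 zł
  Less exemption 81,000 zł → base 833,500 zł
  833,500 zł × 10% = 83,350 zł

Excess of supplementary minimum tax over mainline income levy: 83,350 zł − 60,730 zł = 22,620 zł.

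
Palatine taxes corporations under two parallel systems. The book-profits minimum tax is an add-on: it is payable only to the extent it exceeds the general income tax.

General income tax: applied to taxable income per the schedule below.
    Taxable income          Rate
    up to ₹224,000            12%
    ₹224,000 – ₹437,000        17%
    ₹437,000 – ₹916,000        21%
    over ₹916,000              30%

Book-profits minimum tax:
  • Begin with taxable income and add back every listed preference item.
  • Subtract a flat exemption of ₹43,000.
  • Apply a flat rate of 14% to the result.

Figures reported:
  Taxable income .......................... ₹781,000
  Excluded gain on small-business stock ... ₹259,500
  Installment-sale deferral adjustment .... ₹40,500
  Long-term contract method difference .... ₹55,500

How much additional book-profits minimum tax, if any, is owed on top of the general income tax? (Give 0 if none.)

Book-profits minimum tax:
  Adjusted income: ₹781,000 + ₹259,500 + ₹40,500 + ₹55,500 = ₹1,136,500
  Less exemption ₹43,000 → base ₹1,093,500
  ₹1,093,500 × 14% = ₹153,090

General income tax:
  ₹224,000 × 12% = ₹26,880
  ₹213,000 × 17% = ₹36,210
  ₹344,000 × 21% = ₹72,240
  → ₹135,330

Excess of book-profits minimum tax over general income tax: ₹153,090 − ₹135,330 = ₹17,760.

₹17,760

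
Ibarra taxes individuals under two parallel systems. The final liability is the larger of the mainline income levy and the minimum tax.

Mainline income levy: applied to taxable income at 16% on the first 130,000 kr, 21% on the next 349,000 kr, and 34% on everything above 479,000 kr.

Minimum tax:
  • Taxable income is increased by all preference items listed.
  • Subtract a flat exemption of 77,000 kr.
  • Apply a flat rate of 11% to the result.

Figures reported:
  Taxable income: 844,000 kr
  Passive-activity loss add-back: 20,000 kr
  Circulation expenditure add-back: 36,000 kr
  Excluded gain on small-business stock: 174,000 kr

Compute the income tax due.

Minimum tax:
  Adjusted income: 844,000 kr + 20,000 kr + 36,000 kr + 174,000 kr = 1,074,000 kr
  Less exemption 77,000 kr → base 997,000 kr
  997,000 kr × 11% = 109,670 kr

Mainline income levy:
  130,000 kr × 16% = 20,800 kr
  349,000 kr × 21% = 73,290 kr
  365,000 kr × 34% = 124,100 kr
  → 218,190 kr

218,190 kr > 109,670 kr, so the mainline income levy governs.

218,190 kr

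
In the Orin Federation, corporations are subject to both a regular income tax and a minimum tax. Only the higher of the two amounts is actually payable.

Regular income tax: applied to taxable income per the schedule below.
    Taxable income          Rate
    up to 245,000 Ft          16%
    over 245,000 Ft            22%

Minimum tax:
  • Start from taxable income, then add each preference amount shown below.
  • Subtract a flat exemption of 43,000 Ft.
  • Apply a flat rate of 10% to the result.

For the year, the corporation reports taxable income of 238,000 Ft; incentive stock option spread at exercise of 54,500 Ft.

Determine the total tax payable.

38,080 Ft

Regular income tax:
  238,000 Ft × 16% = 38,080 Ft

Minimum tax:
  Adjusted income: 238,000 Ft + 54,500 Ft = 292,500 Ft
  Less exemption 43,000 Ft → base 249,500 Ft
  249,500 Ft × 10% = 24,950 Ft

38,080 Ft > 24,950 Ft, so the regular income tax governs.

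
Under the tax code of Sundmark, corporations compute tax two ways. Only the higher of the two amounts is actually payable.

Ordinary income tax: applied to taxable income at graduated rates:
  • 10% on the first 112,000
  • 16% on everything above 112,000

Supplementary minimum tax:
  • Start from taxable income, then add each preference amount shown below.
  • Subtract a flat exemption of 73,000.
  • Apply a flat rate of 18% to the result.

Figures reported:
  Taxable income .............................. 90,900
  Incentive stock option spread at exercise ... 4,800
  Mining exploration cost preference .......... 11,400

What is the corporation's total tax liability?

Ordinary income tax:
  90,900 × 10% = 9,090

Supplementary minimum tax:
  Adjusted income: 90,900 + 4,800 + 11,400 = 107,100
  Less exemption 73,000 → base 34,100
  34,100 × 18% = 6,138

9,090 > 6,138, so the ordinary income tax governs.

9,090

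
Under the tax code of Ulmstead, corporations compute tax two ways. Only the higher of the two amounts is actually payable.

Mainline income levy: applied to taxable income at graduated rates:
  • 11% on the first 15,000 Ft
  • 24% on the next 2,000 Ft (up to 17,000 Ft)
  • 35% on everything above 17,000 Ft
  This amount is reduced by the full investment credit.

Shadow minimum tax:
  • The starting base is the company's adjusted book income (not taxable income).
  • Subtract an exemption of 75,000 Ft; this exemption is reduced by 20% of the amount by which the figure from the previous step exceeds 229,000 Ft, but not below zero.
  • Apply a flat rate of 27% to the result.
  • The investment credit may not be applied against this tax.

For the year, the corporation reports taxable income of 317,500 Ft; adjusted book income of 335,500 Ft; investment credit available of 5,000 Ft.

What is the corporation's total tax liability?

102,305 Ft

Shadow minimum tax:
  Base (adjusted book income): 335,500 Ft
  Exemption: 75,000 Ft − 20% × (335,500 Ft − 229,000 Ft) = 75,000 Ft − 21,300 Ft = 53,700 Ft
  Base: 335,500 Ft − 53,700 Ft = 281,800 Ft
  281,800 Ft × 27% = 76,086 Ft

Mainline income levy:
  15,000 Ft × 11% = 1,650 Ft
  2,000 Ft × 24% = 480 Ft
  300,500 Ft × 35% = 105,175 Ft
  → 107,305 Ft
  Less investment credit 5,000 Ft → 102,305 Ft

102,305 Ft > 76,086 Ft, so the mainline income levy governs.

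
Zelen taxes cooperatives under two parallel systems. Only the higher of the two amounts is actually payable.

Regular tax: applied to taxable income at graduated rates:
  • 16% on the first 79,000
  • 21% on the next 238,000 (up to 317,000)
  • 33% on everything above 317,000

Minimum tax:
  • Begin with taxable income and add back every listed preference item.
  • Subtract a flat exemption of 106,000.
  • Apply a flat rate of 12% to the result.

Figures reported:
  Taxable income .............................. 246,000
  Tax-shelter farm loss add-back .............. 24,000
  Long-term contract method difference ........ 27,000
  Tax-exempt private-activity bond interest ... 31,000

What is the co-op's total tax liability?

Regular tax:
  79,000 × 16% = 12,640
  167,000 × 21% = 35,070
  → 47,710

Minimum tax:
  Adjusted income: 246,000 + 24,000 + 27,000 + 31,000 = 328,000
  Less exemption 106,000 → base 222,000
  222,000 × 12% = 26,640

47,710 > 26,640, so the regular tax governs.

47,710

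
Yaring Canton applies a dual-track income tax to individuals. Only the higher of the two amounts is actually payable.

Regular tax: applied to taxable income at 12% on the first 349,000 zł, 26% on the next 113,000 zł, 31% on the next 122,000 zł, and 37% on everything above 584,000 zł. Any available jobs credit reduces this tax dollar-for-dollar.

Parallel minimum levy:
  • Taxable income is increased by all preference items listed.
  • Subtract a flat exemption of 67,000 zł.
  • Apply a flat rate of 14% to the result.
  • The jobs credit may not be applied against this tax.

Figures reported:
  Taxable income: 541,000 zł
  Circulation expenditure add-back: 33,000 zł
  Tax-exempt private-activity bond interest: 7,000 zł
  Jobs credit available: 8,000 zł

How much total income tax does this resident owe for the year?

87,750 zł

Regular tax:
  349,000 zł × 12% = 41,880 zł
  113,000 zł × 26% = 29,380 zł
  79,000 zł × 31% = 24,490 zł
  → 95,750 zł
  Less jobs credit 8,000 zł → 87,750 zł

Parallel minimum levy:
  Adjusted income: 541,000 zł + 33,000 zł + 7,000 zł = 581,000 zł
  Less exemption 67,000 zł → base 514,000 zł
  514,000 zł × 14% = 71,960 zł

87,750 zł > 71,960 zł, so the regular tax governs.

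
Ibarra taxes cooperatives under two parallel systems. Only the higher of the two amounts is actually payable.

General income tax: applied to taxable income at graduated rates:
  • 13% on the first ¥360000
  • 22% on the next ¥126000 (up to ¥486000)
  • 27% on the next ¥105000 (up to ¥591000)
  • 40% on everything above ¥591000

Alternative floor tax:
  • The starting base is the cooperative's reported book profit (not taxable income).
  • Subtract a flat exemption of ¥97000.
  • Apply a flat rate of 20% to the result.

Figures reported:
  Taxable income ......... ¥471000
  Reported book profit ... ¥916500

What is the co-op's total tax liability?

General income tax:
  ¥360000 × 13% = ¥46800
  ¥111000 × 22% = ¥24420
  → ¥71220

Alternative floor tax:
  Base (reported book profit): ¥916500
  Less exemption ¥97000 → base ¥819500
  ¥819500 × 20% = ¥163900

¥163900 > ¥71220, so the alternative floor tax is the binding amount.

¥163900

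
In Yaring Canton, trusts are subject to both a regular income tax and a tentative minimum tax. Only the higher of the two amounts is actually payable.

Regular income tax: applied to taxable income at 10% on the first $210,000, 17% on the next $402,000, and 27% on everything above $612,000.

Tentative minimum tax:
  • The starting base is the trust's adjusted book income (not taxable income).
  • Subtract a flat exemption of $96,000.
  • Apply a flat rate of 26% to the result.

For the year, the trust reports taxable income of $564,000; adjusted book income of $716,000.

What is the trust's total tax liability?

Regular income tax:
  $210,000 × 10% = $21,000
  $354,000 × 17% = $60,180
  → $81,180

Tentative minimum tax:
  Base (adjusted book income): $716,000
  Less exemption $96,000 → base $620,000
  $620,000 × 26% = $161,200

$161,200 > $81,180, so the tentative minimum tax is the binding amount.

$161,200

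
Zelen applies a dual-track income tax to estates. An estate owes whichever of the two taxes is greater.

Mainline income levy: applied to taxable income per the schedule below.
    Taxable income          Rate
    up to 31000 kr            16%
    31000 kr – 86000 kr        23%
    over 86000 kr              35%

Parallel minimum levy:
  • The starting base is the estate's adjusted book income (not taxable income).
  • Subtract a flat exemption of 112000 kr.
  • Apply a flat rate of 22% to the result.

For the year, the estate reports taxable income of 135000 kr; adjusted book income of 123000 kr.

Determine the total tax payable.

34760 kr

Parallel minimum levy:
  Base (adjusted book income): 123000 kr
  Less exemption 112000 kr → base 11000 kr
  11000 kr × 22% = 2420 kr

Mainline income levy:
  31000 kr × 16% = 4960 kr
  55000 kr × 23% = 12650 kr
  49000 kr × 35% = 17150 kr
  → 34760 kr

34760 kr > 2420 kr, so the mainline income levy governs.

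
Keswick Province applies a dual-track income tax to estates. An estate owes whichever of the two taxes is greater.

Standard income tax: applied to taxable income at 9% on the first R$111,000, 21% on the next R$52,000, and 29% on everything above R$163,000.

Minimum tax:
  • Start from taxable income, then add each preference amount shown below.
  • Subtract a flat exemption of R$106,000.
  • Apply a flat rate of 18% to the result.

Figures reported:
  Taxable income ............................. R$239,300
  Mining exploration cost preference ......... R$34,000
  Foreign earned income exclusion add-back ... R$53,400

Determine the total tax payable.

R$43,037

Minimum tax:
  Adjusted income: R$239,300 + R$34,000 + R$53,400 = R$326,700
  Less exemption R$106,000 → base R$220,700
  R$220,700 × 18% = R$39,726

Standard income tax:
  R$111,000 × 9% = R$9,990
  R$52,000 × 21% = R$10,920
  R$76,300 × 29% = R$22,127
  → R$43,037

R$43,037 > R$39,726, so the standard income tax governs.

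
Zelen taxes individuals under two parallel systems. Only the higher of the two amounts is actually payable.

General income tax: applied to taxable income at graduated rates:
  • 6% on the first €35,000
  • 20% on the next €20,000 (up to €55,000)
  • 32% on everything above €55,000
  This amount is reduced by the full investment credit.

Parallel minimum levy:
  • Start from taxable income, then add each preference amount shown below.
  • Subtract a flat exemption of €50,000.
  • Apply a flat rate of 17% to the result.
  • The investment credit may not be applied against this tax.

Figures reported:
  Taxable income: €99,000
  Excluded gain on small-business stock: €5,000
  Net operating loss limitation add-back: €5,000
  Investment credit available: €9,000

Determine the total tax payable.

Parallel minimum levy:
  Adjusted income: €99,000 + €5,000 + €5,000 = €109,000
  Less exemption €50,000 → base €59,000
  €59,000 × 17% = €10,030

General income tax:
  €35,000 × 6% = €2,100
  €20,000 × 20% = €4,000
  €44,000 × 32% = €14,080
  → €20,180
  Less investment credit €9,000 → €11,180

€11,180 > €10,030, so the general income tax governs.

€11,180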